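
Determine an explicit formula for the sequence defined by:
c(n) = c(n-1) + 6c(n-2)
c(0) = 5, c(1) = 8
Characteristic equation: x² - x - 6 = 0, which factors as (x - (-2))(x - (3)) = 0.
Roots r₁ = -2, r₂ = 3 (distinct).
General solution: c(n) = A·(-2)^n + B·(3)^n.
From c(0) = 5: A + B = 5.
From c(1) = 8: -2A + 3B = 8.
Solving: A = \frac{7}{5}, B = \frac{18}{5}.
So c(n) = \frac{7 \left(-2\right)^{n}}{5} + \frac{18 \cdot 3^{n}}{5}.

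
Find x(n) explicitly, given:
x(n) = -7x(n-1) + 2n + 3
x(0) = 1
First-order linear with linear forcing.
Homogeneous solution: x_h(n) = A·(-7)^n.
Try particular x_p(n) = pn + q. Substituting:
  pn + q = -7(p(n-1) + q) + 2n + 3.
Matching the n-coefficient: p = -7p + 2 ⇒ p = \frac{1}{4}.
Matching constants: q = 7p - 7q + 3 ⇒ q = \frac{19}{32}.
General: x(n) = A·(-7)^n + \frac{n}{4} + \frac{19}{32}.
Apply x(0) = 1: A + \frac{19}{32} = 1 ⇒ A = \frac{13}{32}.
So x(n) = \frac{13 \left(-7\right)^{n}}{32} + \frac{n}{4} + \frac{19}{32}.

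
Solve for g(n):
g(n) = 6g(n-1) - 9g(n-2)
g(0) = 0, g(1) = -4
Characteristic equation: x² - 6x + 9 = 0, which is (x - (3))².
Repeated root r = 3.
General solution: g(n) = (A + Bn)·(3)^n.
From g(0) = 0: A = 0.
From g(1) = -4: (A + B)·(3) = -4 ⇒ B = - \frac{4}{3}.
So g(n) = \left(- \frac{4 n}{3}\right) \cdot (3)^n.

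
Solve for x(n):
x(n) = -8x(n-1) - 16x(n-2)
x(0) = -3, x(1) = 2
Characteristic equation: x² + 8x + 16 = 0, which is (x - (-4))².
Repeated root r = -4.
General solution: x(n) = (A + Bn)·(-4)^n.
From x(0) = -3: A = -3.
From x(1) = 2: (A + B)·(-4) = 2 ⇒ B = \frac{5}{2}.
So x(n) = \left(\frac{5 n}{2} - 3\right) \cdot (-4)^n.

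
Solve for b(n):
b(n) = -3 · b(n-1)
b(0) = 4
Pure geometric recurrence with ratio -3.
By induction b(n) = b(0) · (-3)^n = 4 \left(-3\right)^{n}.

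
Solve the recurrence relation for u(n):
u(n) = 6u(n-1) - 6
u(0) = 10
First-order linear non-homogeneous.
Homogeneous solution: u_h(n) = A·(6)^n.
Try constant particular solution u_p = K: K = 6K - 6 ⇒ K = \frac{6}{5}.
General: u(n) = A·(6)^n + \frac{6}{5}.
Apply u(0) = 10: A + \frac{6}{5} = 10 ⇒ A = \frac{44}{5}.
So u(n) = \frac{44 \cdot 6^{n}}{5} + \frac{6}{5}.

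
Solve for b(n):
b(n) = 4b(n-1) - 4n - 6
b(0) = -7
First-order linear with linear forcing.
Homogeneous solution: b_h(n) = A·(4)^n.
Try particular b_p(n) = pn + q. Substituting:
  pn + q = 4(p(n-1) + q) - 4n - 6.
Matching the n-coefficient: p = 4p - 4 ⇒ p = \frac{4}{3}.
Matching constants: q = -4p + 4q - 6 ⇒ q = \frac{34}{9}.
General: b(n) = A·(4)^n + \frac{4 n}{3} + \frac{34}{9}.
Apply b(0) = -7: A + \frac{34}{9} = -7 ⇒ A = - \frac{97}{9}.
So b(n) = - \frac{97 \cdot 4^{n}}{9} + \frac{4 n}{3} + \frac{34}{9}.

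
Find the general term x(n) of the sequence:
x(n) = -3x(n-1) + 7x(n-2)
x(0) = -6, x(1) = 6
Characteristic equation: x² + 3x - 7 = 0.
Discriminant Δ = (-3)² + 4·(7) = 37.
Roots r₁,₂ = (-3 ± √37)/2, so r₁ = - \frac{3}{2} + \frac{\sqrt{37}}{2}, r₂ = - \frac{\sqrt{37}}{2} - \frac{3}{2}.
General solution: x(n) = A·r₁^n + B·r₂^n.
From the initial conditions, A + B = -6 and r₁A + r₂B = 6.
Since r₁ - r₂ = √37: A = (6 - (-6)r₂)/√37 = -3 - \frac{3 \sqrt{37}}{37}, and B = -6 - A = -3 + \frac{3 \sqrt{37}}{37}.
So x(n) = \left(-3 - \frac{3 \sqrt{37}}{37}\right)\left(- \frac{3}{2} + \frac{\sqrt{37}}{2}\right)^n + \left(-3 + \frac{3 \sqrt{37}}{37}\right)\left(- \frac{\sqrt{37}}{2} - \frac{3}{2}\right)^n.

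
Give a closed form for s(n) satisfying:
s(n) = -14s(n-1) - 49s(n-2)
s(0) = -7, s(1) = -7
Characteristic equation: x² + 14x + 49 = 0, which is (x - (-7))².
Repeated root r = -7.
General solution: s(n) = (A + Bn)·(-7)^n.
From s(0) = -7: A = -7.
From s(1) = -7: (A + B)·(-7) = -7 ⇒ B = 8.
So s(n) = \left(8 n - 7\right) \cdot (-7)^n.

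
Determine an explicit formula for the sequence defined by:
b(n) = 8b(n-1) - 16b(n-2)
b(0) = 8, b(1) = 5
Characteristic equation: x² - 8x + 16 = 0, which is (x - (4))².
Repeated root r = 4.
General solution: b(n) = (A + Bn)·(4)^n.
From b(0) = 8: A = 8.
From b(1) = 5: (A + B)·(4) = 5 ⇒ B = - \frac{27}{4}.
So b(n) = \left(8 - \frac{27 n}{4}\right) \cdot (4)^n.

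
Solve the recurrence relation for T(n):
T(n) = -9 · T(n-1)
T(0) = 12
Pure geometric recurrence with ratio -9.
By induction T(n) = T(0) · (-9)^n = 12 \left(-9\right)^{n}.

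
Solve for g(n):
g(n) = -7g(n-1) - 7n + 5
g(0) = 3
First-order linear with linear forcing.
Homogeneous solution: g_h(n) = A·(-7)^n.
Try particular g_p(n) = pn + q. Substituting:
  pn + q = -7(p(n-1) + q) - 7n + 5.
Matching the n-coefficient: p = -7p - 7 ⇒ p = - \frac{7}{8}.
Matching constants: q = 7p - 7q + 5 ⇒ q = - \frac{9}{64}.
General: g(n) = A·(-7)^n - \frac{7 n}{8} - \frac{9}{64}.
Apply g(0) = 3: A - \frac{9}{64} = 3 ⇒ A = \frac{201}{64}.
So g(n) = \frac{201 \left(-7\right)^{n}}{64} - \frac{7 n}{8} - \frac{9}{64}.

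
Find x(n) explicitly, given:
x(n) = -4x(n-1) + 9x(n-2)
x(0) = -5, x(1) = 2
Characteristic equation: x² + 4x - 9 = 0.
Discriminant Δ = (-4)² + 4·(9) = 52.
Roots r₁,₂ = (-4 ± √52)/2, so r₁ = -2 + \sqrt{13}, r₂ = - \sqrt{13} - 2.
General solution: x(n) = A·r₁^n + B·r₂^n.
From the initial conditions, A + B = -5 and r₁A + r₂B = 2.
Since r₁ - r₂ = √52: A = (2 - (-5)r₂)/√52 = - \frac{5}{2} - \frac{4 \sqrt{13}}{13}, and B = -5 - A = - \frac{5}{2} + \frac{4 \sqrt{13}}{13}.
So x(n) = \left(- \frac{5}{2} - \frac{4 \sqrt{13}}{13}\right)\left(-2 + \sqrt{13}\right)^n + \left(- \frac{5}{2} + \frac{4 \sqrt{13}}{13}\right)\left(- \sqrt{13} - 2\right)^n.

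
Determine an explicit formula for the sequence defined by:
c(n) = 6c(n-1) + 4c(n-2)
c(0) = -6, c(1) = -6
Characteristic equation: x² - 6x - 4 = 0.
Discriminant Δ = (6)² + 4·(4) = 52.
Roots r₁,₂ = (6 ± √52)/2, so r₁ = 3 + \sqrt{13}, r₂ = 3 - \sqrt{13}.
General solution: c(n) = A·r₁^n + B·r₂^n.
From the initial conditions, A + B = -6 and r₁A + r₂B = -6.
Since r₁ - r₂ = √52: A = (-6 - (-6)r₂)/√52 = -3 + \frac{6 \sqrt{13}}{13}, and B = -6 - A = -3 - \frac{6 \sqrt{13}}{13}.
So c(n) = \left(-3 + \frac{6 \sqrt{13}}{13}\right)\left(3 + \sqrt{13}\right)^n + \left(-3 - \frac{6 \sqrt{13}}{13}\right)\left(3 - \sqrt{13}\right)^n.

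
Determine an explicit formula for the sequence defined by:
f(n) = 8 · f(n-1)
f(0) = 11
Pure geometric recurrence with ratio 8.
By induction f(n) = f(0) · (8)^n = 11 \cdot 8^{n}.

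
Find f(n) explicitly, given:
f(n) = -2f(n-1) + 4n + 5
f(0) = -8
First-order linear with linear forcing.
Homogeneous solution: f_h(n) = A·(-2)^n.
Try particular f_p(n) = pn + q. Substituting:
  pn + q = -2(p(n-1) + q) + 4n + 5.
Matching the n-coefficient: p = -2p + 4 ⇒ p = \frac{4}{3}.
Matching constants: q = 2p - 2q + 5 ⇒ q = \frac{23}{9}.
General: f(n) = A·(-2)^n + \frac{4 n}{3} + \frac{23}{9}.
Apply f(0) = -8: A + \frac{23}{9} = -8 ⇒ A = - \frac{95}{9}.
So f(n) = - \frac{95 \left(-2\right)^{n}}{9} + \frac{4 n}{3} + \frac{23}{9}.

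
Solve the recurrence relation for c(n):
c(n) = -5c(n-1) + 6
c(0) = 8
First-order linear non-homogeneous.
Homogeneous solution: c_h(n) = A·(-5)^n.
Try constant particular solution c_p = K: K = -5K + 6 ⇒ K = 1.
General: c(n) = A·(-5)^n + 1.
Apply c(0) = 8: A + 1 = 8 ⇒ A = 7.
So c(n) = 7 \left(-5\right)^{n} + 1.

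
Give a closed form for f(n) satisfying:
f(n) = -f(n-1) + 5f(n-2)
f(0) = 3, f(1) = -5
Characteristic equation: x² + x - 5 = 0.
Discriminant Δ = (-1)² + 4·(5) = 21.
Roots r₁,₂ = (-1 ± √21)/2, so r₁ = - \frac{1}{2} + \frac{\sqrt{21}}{2}, r₂ = - \frac{\sqrt{21}}{2} - \frac{1}{2}.
General solution: f(n) = A·r₁^n + B·r₂^n.
From the initial conditions, A + B = 3 and r₁A + r₂B = -5.
Since r₁ - r₂ = √21: A = (-5 - (3)r₂)/√21 = \frac{3}{2} - \frac{\sqrt{21}}{6}, and B = 3 - A = \frac{\sqrt{21}}{6} + \frac{3}{2}.
So f(n) = \left(\frac{3}{2} - \frac{\sqrt{21}}{6}\right)\left(- \frac{1}{2} + \frac{\sqrt{21}}{2}\right)^n + \left(\frac{\sqrt{21}}{6} + \frac{3}{2}\right)\left(- \frac{\sqrt{21}}{2} - \frac{1}{2}\right)^n.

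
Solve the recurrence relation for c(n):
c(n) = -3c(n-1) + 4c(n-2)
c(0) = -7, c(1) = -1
Characteristic equation: x² + 3x - 4 = 0, which factors as (x - (1))(x - (-4)) = 0.
Roots r₁ = 1, r₂ = -4 (distinct).
General solution: c(n) = A·(1)^n + B·(-4)^n.
From c(0) = -7: A + B = -7.
From c(1) = -1: A - 4B = -1.
Solving: A = - \frac{29}{5}, B = - \frac{6}{5}.
So c(n) = - \frac{6 \left(-4\right)^{n}}{5} - \frac{29}{5}.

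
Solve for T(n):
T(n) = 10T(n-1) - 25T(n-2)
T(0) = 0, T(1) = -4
Characteristic equation: x² - 10x + 25 = 0, which is (x - (5))².
Repeated root r = 5.
General solution: T(n) = (A + Bn)·(5)^n.
From T(0) = 0: A = 0.
From T(1) = -4: (A + B)·(5) = -4 ⇒ B = - \frac{4}{5}.
So T(n) = \left(- \frac{4 n}{5}\right) \cdot (5)^n.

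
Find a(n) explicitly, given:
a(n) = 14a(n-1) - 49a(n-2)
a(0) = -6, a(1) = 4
Characteristic equation: x² - 14x + 49 = 0, which is (x - (7))².
Repeated root r = 7.
General solution: a(n) = (A + Bn)·(7)^n.
From a(0) = -6: A = -6.
From a(1) = 4: (A + B)·(7) = 4 ⇒ B = \frac{46}{7}.
So a(n) = \left(\frac{46 n}{7} - 6\right) \cdot (7)^n.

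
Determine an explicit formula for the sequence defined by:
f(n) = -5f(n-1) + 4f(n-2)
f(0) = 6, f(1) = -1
Characteristic equation: x² + 5x - 4 = 0.
Discriminant Δ = (-5)² + 4·(4) = 41.
Roots r₁,₂ = (-5 ± √41)/2, so r₁ = - \frac{5}{2} + \frac{\sqrt{41}}{2}, r₂ = - \frac{\sqrt{41}}{2} - \frac{5}{2}.
General solution: f(n) = A·r₁^n + B·r₂^n.
From the initial conditions, A + B = 6 and r₁A + r₂B = -1.
Since r₁ - r₂ = √41: A = (-1 - (6)r₂)/√41 = \frac{14 \sqrt{41}}{41} + 3, and B = 6 - A = 3 - \frac{14 \sqrt{41}}{41}.
So f(n) = \left(\frac{14 \sqrt{41}}{41} + 3\right)\left(- \frac{5}{2} + \frac{\sqrt{41}}{2}\right)^n + \left(3 - \frac{14 \sqrt{41}}{41}\right)\left(- \frac{\sqrt{41}}{2} - \frac{5}{2}\right)^n.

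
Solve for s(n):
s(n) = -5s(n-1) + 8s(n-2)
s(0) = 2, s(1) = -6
Characteristic equation: x² + 5x - 8 = 0.
Discriminant Δ = (-5)² + 4·(8) = 57.
Roots r₁,₂ = (-5 ± √57)/2, so r₁ = - \frac{5}{2} + \frac{\sqrt{57}}{2}, r₂ = - \frac{\sqrt{57}}{2} - \frac{5}{2}.
General solution: s(n) = A·r₁^n + B·r₂^n.
From the initial conditions, A + B = 2 and r₁A + r₂B = -6.
Since r₁ - r₂ = √57: A = (-6 - (2)r₂)/√57 = 1 - \frac{\sqrt{57}}{57}, and B = 2 - A = \frac{\sqrt{57}}{57} + 1.
So s(n) = \left(1 - \frac{\sqrt{57}}{57}\right)\left(- \frac{5}{2} + \frac{\sqrt{57}}{2}\right)^n + \left(\frac{\sqrt{57}}{57} + 1\right)\left(- \frac{\sqrt{57}}{2} - \frac{5}{2}\right)^n.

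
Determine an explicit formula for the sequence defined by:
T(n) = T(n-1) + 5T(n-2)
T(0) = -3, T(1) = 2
Characteristic equation: x² - x - 5 = 0.
Discriminant Δ = (1)² + 4·(5) = 21.
Roots r₁,₂ = (1 ± √21)/2, so r₁ = \frac{1}{2} + \frac{\sqrt{21}}{2}, r₂ = \frac{1}{2} - \frac{\sqrt{21}}{2}.
General solution: T(n) = A·r₁^n + B·r₂^n.
From the initial conditions, A + B = -3 and r₁A + r₂B = 2.
Since r₁ - r₂ = √21: A = (2 - (-3)r₂)/√21 = - \frac{3}{2} + \frac{\sqrt{21}}{6}, and B = -3 - A = - \frac{3}{2} - \frac{\sqrt{21}}{6}.
So T(n) = \left(- \frac{3}{2} + \frac{\sqrt{21}}{6}\right)\left(\frac{1}{2} + \frac{\sqrt{21}}{2}\right)^n + \left(- \frac{3}{2} - \frac{\sqrt{21}}{6}\right)\left(\frac{1}{2} - \frac{\sqrt{21}}{2}\right)^n.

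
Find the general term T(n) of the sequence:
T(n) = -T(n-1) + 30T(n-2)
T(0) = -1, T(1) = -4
Characteristic equation: x² + x - 30 = 0, which factors as (x - (-6))(x - (5)) = 0.
Roots r₁ = -6, r₂ = 5 (distinct).
General solution: T(n) = A·(-6)^n + B·(5)^n.
From T(0) = -1: A + B = -1.
From T(1) = -4: -6A + 5B = -4.
Solving: A = - \frac{1}{11}, B = - \frac{10}{11}.
So T(n) = - \frac{\left(-6\right)^{n}}{11} - \frac{10 \cdot 5^{n}}{11}.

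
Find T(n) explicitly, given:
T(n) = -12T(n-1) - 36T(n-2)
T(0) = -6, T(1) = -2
Characteristic equation: x² + 12x + 36 = 0, which is (x - (-6))².
Repeated root r = -6.
General solution: T(n) = (A + Bn)·(-6)^n.
From T(0) = -6: A = -6.
From T(1) = -2: (A + B)·(-6) = -2 ⇒ B = \frac{19}{3}.
So T(n) = \left(\frac{19 n}{3} - 6\right) \cdot (-6)^n.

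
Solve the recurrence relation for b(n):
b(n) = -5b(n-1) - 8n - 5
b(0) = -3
First-order linear with linear forcing.
Homogeneous solution: b_h(n) = A·(-5)^n.
Try particular b_p(n) = pn + q. Substituting:
  pn + q = -5(p(n-1) + q) - 8n - 5.
Matching the n-coefficient: p = -5p - 8 ⇒ p = - \frac{4}{3}.
Matching constants: q = 5p - 5q - 5 ⇒ q = - \frac{35}{18}.
General: b(n) = A·(-5)^n - \frac{4 n}{3} - \frac{35}{18}.
Apply b(0) = -3: A - \frac{35}{18} = -3 ⇒ A = - \frac{19}{18}.
So b(n) = - \frac{19 \left(-5\right)^{n}}{18} - \frac{4 n}{3} - \frac{35}{18}.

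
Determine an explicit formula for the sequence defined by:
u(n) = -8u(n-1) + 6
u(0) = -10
First-order linear non-homogeneous.
Homogeneous solution: u_h(n) = A·(-8)^n.
Try constant particular solution u_p = K: K = -8K + 6 ⇒ K = \frac{2}{3}.
General: u(n) = A·(-8)^n + \frac{2}{3}.
Apply u(0) = -10: A + \frac{2}{3} = -10 ⇒ A = - \frac{32}{3}.
So u(n) = \frac{2}{3} - \frac{32 \left(-8\right)^{n}}{3}.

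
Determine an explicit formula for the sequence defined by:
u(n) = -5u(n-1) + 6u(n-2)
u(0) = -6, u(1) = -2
Characteristic equation: x² + 5x - 6 = 0, which factors as (x - (-6))(x - (1)) = 0.
Roots r₁ = -6, r₂ = 1 (distinct).
General solution: u(n) = A·(-6)^n + B·(1)^n.
From u(0) = -6: A + B = -6.
From u(1) = -2: -6A + B = -2.
Solving: A = - \frac{4}{7}, B = - \frac{38}{7}.
So u(n) = - \frac{4 \left(-6\right)^{n}}{7} - \frac{38}{7}.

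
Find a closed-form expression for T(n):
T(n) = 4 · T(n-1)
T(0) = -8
Pure geometric recurrence with ratio 4.
By induction T(n) = T(0) · (4)^n = - 8 \cdot 4^{n}.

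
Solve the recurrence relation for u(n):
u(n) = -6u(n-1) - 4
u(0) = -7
First-order linear non-homogeneous.
Homogeneous solution: u_h(n) = A·(-6)^n.
Try constant particular solution u_p = K: K = -6K - 4 ⇒ K = - \frac{4}{7}.
General: u(n) = A·(-6)^n - \frac{4}{7}.
Apply u(0) = -7: A - \frac{4}{7} = -7 ⇒ A = - \frac{45}{7}.
So u(n) = - \frac{45 \left(-6\right)^{n}}{7} - \frac{4}{7}.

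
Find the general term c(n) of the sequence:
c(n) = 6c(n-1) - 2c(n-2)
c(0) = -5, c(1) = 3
Characteristic equation: x² - 6x + 2 = 0.
Discriminant Δ = (6)² + 4·(-2) = 28.
Roots r₁,₂ = (6 ± √28)/2, so r₁ = \sqrt{7} + 3, r₂ = 3 - \sqrt{7}.
General solution: c(n) = A·r₁^n + B·r₂^n.
From the initial conditions, A + B = -5 and r₁A + r₂B = 3.
Since r₁ - r₂ = √28: A = (3 - (-5)r₂)/√28 = - \frac{5}{2} + \frac{9 \sqrt{7}}{7}, and B = -5 - A = - \frac{9 \sqrt{7}}{7} - \frac{5}{2}.
So c(n) = \left(- \frac{5}{2} + \frac{9 \sqrt{7}}{7}\right)\left(\sqrt{7} + 3\right)^n + \left(- \frac{9 \sqrt{7}}{7} - \frac{5}{2}\right)\left(3 - \sqrt{7}\right)^n.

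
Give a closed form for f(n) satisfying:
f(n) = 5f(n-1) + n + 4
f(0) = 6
First-order linear with linear forcing.
Homogeneous solution: f_h(n) = A·(5)^n.
Try particular f_p(n) = pn + q. Substituting:
  pn + q = 5(p(n-1) + q) + n + 4.
Matching the n-coefficient: p = 5p + 1 ⇒ p = - \frac{1}{4}.
Matching constants: q = -5p + 5q + 4 ⇒ q = - \frac{21}{16}.
General: f(n) = A·(5)^n - \frac{n}{4} - \frac{21}{16}.
Apply f(0) = 6: A - \frac{21}{16} = 6 ⇒ A = \frac{117}{16}.
So f(n) = \frac{117 \cdot 5^{n}}{16} - \frac{n}{4} - \frac{21}{16}.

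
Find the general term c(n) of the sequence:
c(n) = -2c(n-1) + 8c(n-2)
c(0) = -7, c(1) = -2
Characteristic equation: x² + 2x - 8 = 0, which factors as (x - (-4))(x - (2)) = 0.
Roots r₁ = -4, r₂ = 2 (distinct).
General solution: c(n) = A·(-4)^n + B·(2)^n.
From c(0) = -7: A + B = -7.
From c(1) = -2: -4A + 2B = -2.
Solving: A = -2, B = -5.
So c(n) = - 2 \left(-4\right)^{n} - 5 \cdot 2^{n}.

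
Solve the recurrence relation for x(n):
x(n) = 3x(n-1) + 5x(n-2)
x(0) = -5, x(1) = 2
Characteristic equation: x² - 3x - 5 = 0.
Discriminant Δ = (3)² + 4·(5) = 29.
Roots r₁,₂ = (3 ± √29)/2, so r₁ = \frac{3}{2} + \frac{\sqrt{29}}{2}, r₂ = \frac{3}{2} - \frac{\sqrt{29}}{2}.
General solution: x(n) = A·r₁^n + B·r₂^n.
From the initial conditions, A + B = -5 and r₁A + r₂B = 2.
Since r₁ - r₂ = √29: A = (2 - (-5)r₂)/√29 = - \frac{5}{2} + \frac{19 \sqrt{29}}{58}, and B = -5 - A = - \frac{5}{2} - \frac{19 \sqrt{29}}{58}.
So x(n) = \left(- \frac{5}{2} + \frac{19 \sqrt{29}}{58}\right)\left(\frac{3}{2} + \frac{\sqrt{29}}{2}\right)^n + \left(- \frac{5}{2} - \frac{19 \sqrt{29}}{58}\right)\left(\frac{3}{2} - \frac{\sqrt{29}}{2}\right)^n.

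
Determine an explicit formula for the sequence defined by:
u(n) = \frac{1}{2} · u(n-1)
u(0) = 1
Pure geometric recurrence with ratio \frac{1}{2}.
By induction u(n) = u(0) · (\frac{1}{2})^n = \left(\frac{1}{2}\right)^{n}.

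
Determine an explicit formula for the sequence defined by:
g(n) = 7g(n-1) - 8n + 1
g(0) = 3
First-order linear with linear forcing.
Homogeneous solution: g_h(n) = A·(7)^n.
Try particular g_p(n) = pn + q. Substituting:
  pn + q = 7(p(n-1) + q) - 8n + 1.
Matching the n-coefficient: p = 7p - 8 ⇒ p = \frac{4}{3}.
Matching constants: q = -7p + 7q + 1 ⇒ q = \frac{25}{18}.
General: g(n) = A·(7)^n + \frac{4 n}{3} + \frac{25}{18}.
Apply g(0) = 3: A + \frac{25}{18} = 3 ⇒ A = \frac{29}{18}.
So g(n) = \frac{29 \cdot 7^{n}}{18} + \frac{4 n}{3} + \frac{25}{18}.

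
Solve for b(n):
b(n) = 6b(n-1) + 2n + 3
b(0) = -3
First-order linear with linear forcing.
Homogeneous solution: b_h(n) = A·(6)^n.
Try particular b_p(n) = pn + q. Substituting:
  pn + q = 6(p(n-1) + q) + 2n + 3.
Matching the n-coefficient: p = 6p + 2 ⇒ p = - \frac{2}{5}.
Matching constants: q = -6p + 6q + 3 ⇒ q = - \frac{27}{25}.
General: b(n) = A·(6)^n - \frac{2 n}{5} - \frac{27}{25}.
Apply b(0) = -3: A - \frac{27}{25} = -3 ⇒ A = - \frac{48}{25}.
So b(n) = - \frac{48 \cdot 6^{n}}{25} - \frac{2 n}{5} - \frac{27}{25}.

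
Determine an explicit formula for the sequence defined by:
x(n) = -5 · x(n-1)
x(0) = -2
Pure geometric recurrence with ratio -5.
By induction x(n) = x(0) · (-5)^n = - 2 \left(-5\right)^{n}.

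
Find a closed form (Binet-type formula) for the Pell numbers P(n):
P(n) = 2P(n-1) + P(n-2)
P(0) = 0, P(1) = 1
This is the Pell sequence.
Characteristic equation: x² - 2x - 1 = 0; roots r₁ = 1 + \sqrt{2}, r₂ = 1 - \sqrt{2}.
General: P(n) = A·r₁^n + B·r₂^n. Solving with P(0)=0, P(1)=1 gives A = \frac{\sqrt{2}}{4}, B = - \frac{\sqrt{2}}{4}.
So P(n) = \frac{\sqrt{2} \left(- \left(1 - \sqrt{2}\right)^{n} + \left(1 + \sqrt{2}\right)^{n}\right)}{4}.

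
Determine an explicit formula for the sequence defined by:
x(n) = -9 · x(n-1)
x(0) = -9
Pure geometric recurrence with ratio -9.
By induction x(n) = x(0) · (-9)^n = - 9 \left(-9\right)^{n}.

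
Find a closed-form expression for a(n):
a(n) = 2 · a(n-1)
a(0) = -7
Pure geometric recurrence with ratio 2.
By induction a(n) = a(0) · (2)^n = - 7 \cdot 2^{n}.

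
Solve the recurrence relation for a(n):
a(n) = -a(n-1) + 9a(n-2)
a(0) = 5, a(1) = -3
Characteristic equation: x² + x - 9 = 0.
Discriminant Δ = (-1)² + 4·(9) = 37.
Roots r₁,₂ = (-1 ± √37)/2, so r₁ = - \frac{1}{2} + \frac{\sqrt{37}}{2}, r₂ = - \frac{\sqrt{37}}{2} - \frac{1}{2}.
General solution: a(n) = A·r₁^n + B·r₂^n.
From the initial conditions, A + B = 5 and r₁A + r₂B = -3.
Since r₁ - r₂ = √37: A = (-3 - (5)r₂)/√37 = \frac{5}{2} - \frac{\sqrt{37}}{74}, and B = 5 - A = \frac{\sqrt{37}}{74} + \frac{5}{2}.
So a(n) = \left(\frac{5}{2} - \frac{\sqrt{37}}{74}\right)\left(- \frac{1}{2} + \frac{\sqrt{37}}{2}\right)^n + \left(\frac{\sqrt{37}}{74} + \frac{5}{2}\right)\left(- \frac{\sqrt{37}}{2} - \frac{1}{2}\right)^n.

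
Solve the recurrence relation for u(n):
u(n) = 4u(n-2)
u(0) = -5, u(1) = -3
Characteristic equation: x² - 4 = 0, which factors as (x - (-2))(x - (2)) = 0.
Roots r₁ = -2, r₂ = 2 (distinct).
General solution: u(n) = A·(-2)^n + B·(2)^n.
From u(0) = -5: A + B = -5.
From u(1) = -3: -2A + 2B = -3.
Solving: A = - \frac{7}{4}, B = - \frac{13}{4}.
So u(n) = - \frac{7 \left(-2\right)^{n}}{4} - \frac{13 \cdot 2^{n}}{4}.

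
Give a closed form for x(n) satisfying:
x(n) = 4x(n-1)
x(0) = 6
This is a homogeneous first-order recurrence with ratio 4.
By induction x(n) = x(0) · (4)^n = 6 \cdot 4^{n}.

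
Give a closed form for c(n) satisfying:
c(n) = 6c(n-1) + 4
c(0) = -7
First-order linear non-homogeneous.
Homogeneous solution: c_h(n) = A·(6)^n.
Try constant particular solution c_p = K: K = 6K + 4 ⇒ K = - \frac{4}{5}.
General: c(n) = A·(6)^n - \frac{4}{5}.
Apply c(0) = -7: A - \frac{4}{5} = -7 ⇒ A = - \frac{31}{5}.
So c(n) = - \frac{31 \cdot 6^{n}}{5} - \frac{4}{5}.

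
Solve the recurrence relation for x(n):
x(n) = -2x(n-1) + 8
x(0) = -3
First-order linear non-homogeneous.
Homogeneous solution: x_h(n) = A·(-2)^n.
Try constant particular solution x_p = K: K = -2K + 8 ⇒ K = \frac{8}{3}.
General: x(n) = A·(-2)^n + \frac{8}{3}.
Apply x(0) = -3: A + \frac{8}{3} = -3 ⇒ A = - \frac{17}{3}.
So x(n) = \frac{8}{3} - \frac{17 \left(-2\right)^{n}}{3}.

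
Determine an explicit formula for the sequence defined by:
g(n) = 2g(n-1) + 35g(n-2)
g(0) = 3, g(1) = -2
Characteristic equation: x² - 2x - 35 = 0, which factors as (x - (7))(x - (-5)) = 0.
Roots r₁ = 7, r₂ = -5 (distinct).
General solution: g(n) = A·(7)^n + B·(-5)^n.
From g(0) = 3: A + B = 3.
From g(1) = -2: 7A - 5B = -2.
Solving: A = \frac{13}{12}, B = \frac{23}{12}.
So g(n) = \frac{23 \left(-5\right)^{n}}{12} + \frac{13 \cdot 7^{n}}{12}.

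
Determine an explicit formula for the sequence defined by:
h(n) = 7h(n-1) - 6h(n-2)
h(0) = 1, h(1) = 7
Characteristic equation: x² - 7x + 6 = 0, which factors as (x - (1))(x - (6)) = 0.
Roots r₁ = 1, r₂ = 6 (distinct).
General solution: h(n) = A·(1)^n + B·(6)^n.
From h(0) = 1: A + B = 1.
From h(1) = 7: A + 6B = 7.
Solving: A = - \frac{1}{5}, B = \frac{6}{5}.
So h(n) = \frac{6 \cdot 6^{n}}{5} - \frac{1}{5}.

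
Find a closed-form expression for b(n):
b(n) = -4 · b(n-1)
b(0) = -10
Pure geometric recurrence with ratio -4.
By induction b(n) = b(0) · (-4)^n = - 10 \left(-4\right)^{n}.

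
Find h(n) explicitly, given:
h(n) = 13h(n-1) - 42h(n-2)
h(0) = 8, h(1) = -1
Characteristic equation: x² - 13x + 42 = 0, which factors as (x - (7))(x - (6)) = 0.
Roots r₁ = 7, r₂ = 6 (distinct).
General solution: h(n) = A·(7)^n + B·(6)^n.
From h(0) = 8: A + B = 8.
From h(1) = -1: 7A + 6B = -1.
Solving: A = -49, B = 57.
So h(n) = 57 \cdot 6^{n} - 49 \cdot 7^{n}.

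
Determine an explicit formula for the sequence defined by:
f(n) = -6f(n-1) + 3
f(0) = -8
First-order linear non-homogeneous.
Homogeneous solution: f_h(n) = A·(-6)^n.
Try constant particular solution f_p = K: K = -6K + 3 ⇒ K = \frac{3}{7}.
General: f(n) = A·(-6)^n + \frac{3}{7}.
Apply f(0) = -8: A + \frac{3}{7} = -8 ⇒ A = - \frac{59}{7}.
So f(n) = \frac{3}{7} - \frac{59 \left(-6\right)^{n}}{7}.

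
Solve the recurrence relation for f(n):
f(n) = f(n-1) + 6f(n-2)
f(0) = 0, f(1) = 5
Characteristic equation: x² - x - 6 = 0, which factors as (x - (-2))(x - (3)) = 0.
Roots r₁ = -2, r₂ = 3 (distinct).
General solution: f(n) = A·(-2)^n + B·(3)^n.
From f(0) = 0: A + B = 0.
From f(1) = 5: -2A + 3B = 5.
Solving: A = -1, B = 1.
So f(n) = - \left(-2\right)^{n} + 3^{n}.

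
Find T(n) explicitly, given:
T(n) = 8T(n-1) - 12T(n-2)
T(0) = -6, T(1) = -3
Characteristic equation: x² - 8x + 12 = 0, which factors as (x - (6))(x - (2)) = 0.
Roots r₁ = 6, r₂ = 2 (distinct).
General solution: T(n) = A·(6)^n + B·(2)^n.
From T(0) = -6: A + B = -6.
From T(1) = -3: 6A + 2B = -3.
Solving: A = \frac{9}{4}, B = - \frac{33}{4}.
So T(n) = - \frac{33 \cdot 2^{n}}{4} + \frac{9 \cdot 6^{n}}{4}.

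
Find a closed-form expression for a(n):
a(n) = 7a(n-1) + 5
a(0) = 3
First-order linear non-homogeneous.
Homogeneous solution: a_h(n) = A·(7)^n.
Try constant particular solution a_p = K: K = 7K + 5 ⇒ K = - \frac{5}{6}.
General: a(n) = A·(7)^n - \frac{5}{6}.
Apply a(0) = 3: A - \frac{5}{6} = 3 ⇒ A = \frac{23}{6}.
So a(n) = \frac{23 \cdot 7^{n}}{6} - \frac{5}{6}.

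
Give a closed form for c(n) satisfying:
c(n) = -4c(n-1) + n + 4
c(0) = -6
First-order linear with linear forcing.
Homogeneous solution: c_h(n) = A·(-4)^n.
Try particular c_p(n) = pn + q. Substituting:
  pn + q = -4(p(n-1) + q) + n + 4.
Matching the n-coefficient: p = -4p + 1 ⇒ p = \frac{1}{5}.
Matching constants: q = 4p - 4q + 4 ⇒ q = \frac{24}{25}.
General: c(n) = A·(-4)^n + \frac{n}{5} + \frac{24}{25}.
Apply c(0) = -6: A + \frac{24}{25} = -6 ⇒ A = - \frac{174}{25}.
So c(n) = - \frac{174 \left(-4\right)^{n}}{25} + \frac{n}{5} + \frac{24}{25}.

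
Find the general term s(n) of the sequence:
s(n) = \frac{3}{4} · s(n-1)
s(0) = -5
Pure geometric recurrence with ratio \frac{3}{4}.
By induction s(n) = s(0) · (\frac{3}{4})^n = - 5 \left(\frac{3}{4}\right)^{n}.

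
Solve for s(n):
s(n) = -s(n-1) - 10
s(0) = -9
First-order linear non-homogeneous.
Homogeneous solution: s_h(n) = A·(-1)^n.
Try constant particular solution s_p = K: K = -K - 10 ⇒ K = -5.
General: s(n) = A·(-1)^n - 5.
Apply s(0) = -9: A - 5 = -9 ⇒ A = -4.
So s(n) = - 4 \left(-1\right)^{n} - 5.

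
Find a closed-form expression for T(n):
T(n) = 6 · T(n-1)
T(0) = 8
Pure geometric recurrence with ratio 6.
By induction T(n) = T(0) · (6)^n = 8 \cdot 6^{n}.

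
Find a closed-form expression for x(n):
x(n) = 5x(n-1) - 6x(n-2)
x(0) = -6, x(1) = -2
Characteristic equation: x² - 5x + 6 = 0, which factors as (x - (3))(x - (2)) = 0.
Roots r₁ = 3, r₂ = 2 (distinct).
General solution: x(n) = A·(3)^n + B·(2)^n.
From x(0) = -6: A + B = -6.
From x(1) = -2: 3A + 2B = -2.
Solving: A = 10, B = -16.
So x(n) = - 16 \cdot 2^{n} + 10 \cdot 3^{n}.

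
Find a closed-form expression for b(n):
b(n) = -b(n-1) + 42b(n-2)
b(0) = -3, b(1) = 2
Characteristic equation: x² + x - 42 = 0, which factors as (x - (6))(x - (-7)) = 0.
Roots r₁ = 6, r₂ = -7 (distinct).
General solution: b(n) = A·(6)^n + B·(-7)^n.
From b(0) = -3: A + B = -3.
From b(1) = 2: 6A - 7B = 2.
Solving: A = - \frac{19}{13}, B = - \frac{20}{13}.
So b(n) = - \frac{20 \left(-7\right)^{n}}{13} - \frac{19 \cdot 6^{n}}{13}.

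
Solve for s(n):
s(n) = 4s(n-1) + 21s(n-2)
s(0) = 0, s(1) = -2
Characteristic equation: x² - 4x - 21 = 0, which factors as (x - (-3))(x - (7)) = 0.
Roots r₁ = -3, r₂ = 7 (distinct).
General solution: s(n) = A·(-3)^n + B·(7)^n.
From s(0) = 0: A + B = 0.
From s(1) = -2: -3A + 7B = -2.
Solving: A = \frac{1}{5}, B = - \frac{1}{5}.
So s(n) = \frac{\left(-3\right)^{n}}{5} - \frac{7^{n}}{5}.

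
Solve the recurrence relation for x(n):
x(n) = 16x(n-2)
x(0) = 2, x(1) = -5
Characteristic equation: x² - 16 = 0, which factors as (x - (4))(x - (-4)) = 0.
Roots r₁ = 4, r₂ = -4 (distinct).
General solution: x(n) = A·(4)^n + B·(-4)^n.
From x(0) = 2: A + B = 2.
From x(1) = -5: 4A - 4B = -5.
Solving: A = \frac{3}{8}, B = \frac{13}{8}.
So x(n) = \frac{13 \left(-4\right)^{n}}{8} + \frac{3 \cdot 4^{n}}{8}.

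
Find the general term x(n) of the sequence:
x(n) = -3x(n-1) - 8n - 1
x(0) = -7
First-order linear with linear forcing.
Homogeneous solution: x_h(n) = A·(-3)^n.
Try particular x_p(n) = pn + q. Substituting:
  pn + q = -3(p(n-1) + q) - 8n - 1.
Matching the n-coefficient: p = -3p - 8 ⇒ p = -2.
Matching constants: q = 3p - 3q - 1 ⇒ q = - \frac{7}{4}.
General: x(n) = A·(-3)^n - 2 n - \frac{7}{4}.
Apply x(0) = -7: A - \frac{7}{4} = -7 ⇒ A = - \frac{21}{4}.
So x(n) = - \frac{21 \left(-3\right)^{n}}{4} - 2 n - \frac{7}{4}.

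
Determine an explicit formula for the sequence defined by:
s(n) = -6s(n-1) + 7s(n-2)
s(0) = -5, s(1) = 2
Characteristic equation: x² + 6x - 7 = 0, which factors as (x - (1))(x - (-7)) = 0.
Roots r₁ = 1, r₂ = -7 (distinct).
General solution: s(n) = A·(1)^n + B·(-7)^n.
From s(0) = -5: A + B = -5.
From s(1) = 2: A - 7B = 2.
Solving: A = - \frac{33}{8}, B = - \frac{7}{8}.
So s(n) = - \frac{7 \left(-7\right)^{n}}{8} - \frac{33}{8}.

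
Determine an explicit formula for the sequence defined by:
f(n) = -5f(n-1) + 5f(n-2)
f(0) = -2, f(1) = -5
Characteristic equation: x² + 5x - 5 = 0.
Discriminant Δ = (-5)² + 4·(5) = 45.
Roots r₁,₂ = (-5 ± √45)/2, so r₁ = - \frac{5}{2} + \frac{3 \sqrt{5}}{2}, r₂ = - \frac{3 \sqrt{5}}{2} - \frac{5}{2}.
General solution: f(n) = A·r₁^n + B·r₂^n.
From the initial conditions, A + B = -2 and r₁A + r₂B = -5.
Since r₁ - r₂ = √45: A = (-5 - (-2)r₂)/√45 = - \frac{2 \sqrt{5}}{3} - 1, and B = -2 - A = -1 + \frac{2 \sqrt{5}}{3}.
So f(n) = \left(- \frac{2 \sqrt{5}}{3} - 1\right)\left(- \frac{5}{2} + \frac{3 \sqrt{5}}{2}\right)^n + \left(-1 + \frac{2 \sqrt{5}}{3}\right)\left(- \frac{3 \sqrt{5}}{2} - \frac{5}{2}\right)^n.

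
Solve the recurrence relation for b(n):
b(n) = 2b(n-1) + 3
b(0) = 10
First-order linear non-homogeneous.
Homogeneous solution: b_h(n) = A·(2)^n.
Try constant particular solution b_p = K: K = 2K + 3 ⇒ K = -3.
General: b(n) = A·(2)^n - 3.
Apply b(0) = 10: A - 3 = 10 ⇒ A = 13.
So b(n) = 13 \cdot 2^{n} - 3.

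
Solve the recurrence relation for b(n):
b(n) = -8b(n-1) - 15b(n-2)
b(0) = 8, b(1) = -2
Characteristic equation: x² + 8x + 15 = 0, which factors as (x - (-5))(x - (-3)) = 0.
Roots r₁ = -5, r₂ = -3 (distinct).
General solution: b(n) = A·(-5)^n + B·(-3)^n.
From b(0) = 8: A + B = 8.
From b(1) = -2: -5A - 3B = -2.
Solving: A = -11, B = 19.
So b(n) = 19 \left(-3\right)^{n} - 11 \left(-5\right)^{n}.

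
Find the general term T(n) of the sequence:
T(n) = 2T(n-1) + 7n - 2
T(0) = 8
First-order linear with linear forcing.
Homogeneous solution: T_h(n) = A·(2)^n.
Try particular T_p(n) = pn + q. Substituting:
  pn + q = 2(p(n-1) + q) + 7n - 2.
Matching the n-coefficient: p = 2p + 7 ⇒ p = -7.
Matching constants: q = -2p + 2q - 2 ⇒ q = -12.
General: T(n) = A·(2)^n - 7 n - 12.
Apply T(0) = 8: A - 12 = 8 ⇒ A = 20.
So T(n) = 20 \cdot 2^{n} - 7 n - 12.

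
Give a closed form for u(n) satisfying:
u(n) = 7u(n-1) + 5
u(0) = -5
First-order linear non-homogeneous.
Homogeneous solution: u_h(n) = A·(7)^n.
Try constant particular solution u_p = K: K = 7K + 5 ⇒ K = - \frac{5}{6}.
General: u(n) = A·(7)^n - \frac{5}{6}.
Apply u(0) = -5: A - \frac{5}{6} = -5 ⇒ A = - \frac{25}{6}.
So u(n) = - \frac{25 \cdot 7^{n}}{6} - \frac{5}{6}.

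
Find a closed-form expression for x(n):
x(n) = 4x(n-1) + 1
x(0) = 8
First-order linear non-homogeneous.
Homogeneous solution: x_h(n) = A·(4)^n.
Try constant particular solution x_p = K: K = 4K + 1 ⇒ K = - \frac{1}{3}.
General: x(n) = A·(4)^n - \frac{1}{3}.
Apply x(0) = 8: A - \frac{1}{3} = 8 ⇒ A = \frac{25}{3}.
So x(n) = \frac{25 \cdot 4^{n}}{3} - \frac{1}{3}.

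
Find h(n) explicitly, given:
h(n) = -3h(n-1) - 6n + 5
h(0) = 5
First-order linear with linear forcing.
Homogeneous solution: h_h(n) = A·(-3)^n.
Try particular h_p(n) = pn + q. Substituting:
  pn + q = -3(p(n-1) + q) - 6n + 5.
Matching the n-coefficient: p = -3p - 6 ⇒ p = - \frac{3}{2}.
Matching constants: q = 3p - 3q + 5 ⇒ q = \frac{1}{8}.
General: h(n) = A·(-3)^n - \frac{3 n}{2} + \frac{1}{8}.
Apply h(0) = 5: A + \frac{1}{8} = 5 ⇒ A = \frac{39}{8}.
So h(n) = \frac{39 \left(-3\right)^{n}}{8} - \frac{3 n}{2} + \frac{1}{8}.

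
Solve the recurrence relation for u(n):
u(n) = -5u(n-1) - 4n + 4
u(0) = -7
First-order linear with linear forcing.
Homogeneous solution: u_h(n) = A·(-5)^n.
Try particular u_p(n) = pn + q. Substituting:
  pn + q = -5(p(n-1) + q) - 4n + 4.
Matching the n-coefficient: p = -5p - 4 ⇒ p = - \frac{2}{3}.
Matching constants: q = 5p - 5q + 4 ⇒ q = \frac{1}{9}.
General: u(n) = A·(-5)^n - \frac{2 n}{3} + \frac{1}{9}.
Apply u(0) = -7: A + \frac{1}{9} = -7 ⇒ A = - \frac{64}{9}.
So u(n) = - \frac{64 \left(-5\right)^{n}}{9} - \frac{2 n}{3} + \frac{1}{9}.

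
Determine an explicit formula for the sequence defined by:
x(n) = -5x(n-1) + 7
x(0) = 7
First-order linear non-homogeneous.
Homogeneous solution: x_h(n) = A·(-5)^n.
Try constant particular solution x_p = K: K = -5K + 7 ⇒ K = \frac{7}{6}.
General: x(n) = A·(-5)^n + \frac{7}{6}.
Apply x(0) = 7: A + \frac{7}{6} = 7 ⇒ A = \frac{35}{6}.
So x(n) = \frac{35 \left(-5\right)^{n}}{6} + \frac{7}{6}.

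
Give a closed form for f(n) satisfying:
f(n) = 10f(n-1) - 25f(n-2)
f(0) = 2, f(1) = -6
Characteristic equation: x² - 10x + 25 = 0, which is (x - (5))².
Repeated root r = 5.
General solution: f(n) = (A + Bn)·(5)^n.
From f(0) = 2: A = 2.
From f(1) = -6: (A + B)·(5) = -6 ⇒ B = - \frac{16}{5}.
So f(n) = \left(2 - \frac{16 n}{5}\right) \cdot (5)^n.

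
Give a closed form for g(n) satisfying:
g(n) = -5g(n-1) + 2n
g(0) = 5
First-order linear with linear forcing.
Homogeneous solution: g_h(n) = A·(-5)^n.
Try particular g_p(n) = pn + q. Substituting:
  pn + q = -5(p(n-1) + q) + 2n.
Matching the n-coefficient: p = -5p + 2 ⇒ p = \frac{1}{3}.
Matching constants: q = 5p - 5q ⇒ q = \frac{5}{18}.
General: g(n) = A·(-5)^n + \frac{n}{3} + \frac{5}{18}.
Apply g(0) = 5: A + \frac{5}{18} = 5 ⇒ A = \frac{85}{18}.
So g(n) = \frac{85 \left(-5\right)^{n}}{18} + \frac{n}{3} + \frac{5}{18}.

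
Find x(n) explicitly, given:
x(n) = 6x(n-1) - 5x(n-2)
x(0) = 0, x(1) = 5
Characteristic equation: x² - 6x + 5 = 0, which factors as (x - (1))(x - (5)) = 0.
Roots r₁ = 1, r₂ = 5 (distinct).
General solution: x(n) = A·(1)^n + B·(5)^n.
From x(0) = 0: A + B = 0.
From x(1) = 5: A + 5B = 5.
Solving: A = - \frac{5}{4}, B = \frac{5}{4}.
So x(n) = \frac{5 \cdot 5^{n}}{4} - \frac{5}{4}.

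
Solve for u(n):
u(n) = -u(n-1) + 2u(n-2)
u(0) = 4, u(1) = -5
Characteristic equation: x² + x - 2 = 0, which factors as (x - (1))(x - (-2)) = 0.
Roots r₁ = 1, r₂ = -2 (distinct).
General solution: u(n) = A·(1)^n + B·(-2)^n.
From u(0) = 4: A + B = 4.
From u(1) = -5: A - 2B = -5.
Solving: A = 1, B = 3.
So u(n) = 3 \left(-2\right)^{n} + 1.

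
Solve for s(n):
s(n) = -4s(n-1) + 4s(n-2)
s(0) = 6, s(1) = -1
Characteristic equation: x² + 4x - 4 = 0.
Discriminant Δ = (-4)² + 4·(4) = 32.
Roots r₁,₂ = (-4 ± √32)/2, so r₁ = -2 + 2 \sqrt{2}, r₂ = - 2 \sqrt{2} - 2.
General solution: s(n) = A·r₁^n + B·r₂^n.
From the initial conditions, A + B = 6 and r₁A + r₂B = -1.
Since r₁ - r₂ = √32: A = (-1 - (6)r₂)/√32 = \frac{11 \sqrt{2}}{8} + 3, and B = 6 - A = 3 - \frac{11 \sqrt{2}}{8}.
So s(n) = \left(\frac{11 \sqrt{2}}{8} + 3\right)\left(-2 + 2 \sqrt{2}\right)^n + \left(3 - \frac{11 \sqrt{2}}{8}\right)\left(- 2 \sqrt{2} - 2\right)^n.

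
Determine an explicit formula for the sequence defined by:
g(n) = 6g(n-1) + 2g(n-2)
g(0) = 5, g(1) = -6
Characteristic equation: x² - 6x - 2 = 0.
Discriminant Δ = (6)² + 4·(2) = 44.
Roots r₁,₂ = (6 ± √44)/2, so r₁ = 3 + \sqrt{11}, r₂ = 3 - \sqrt{11}.
General solution: g(n) = A·r₁^n + B·r₂^n.
From the initial conditions, A + B = 5 and r₁A + r₂B = -6.
Since r₁ - r₂ = √44: A = (-6 - (5)r₂)/√44 = \frac{5}{2} - \frac{21 \sqrt{11}}{22}, and B = 5 - A = \frac{5}{2} + \frac{21 \sqrt{11}}{22}.
So g(n) = \left(\frac{5}{2} - \frac{21 \sqrt{11}}{22}\right)\left(3 + \sqrt{11}\right)^n + \left(\frac{5}{2} + \frac{21 \sqrt{11}}{22}\right)\left(3 - \sqrt{11}\right)^n.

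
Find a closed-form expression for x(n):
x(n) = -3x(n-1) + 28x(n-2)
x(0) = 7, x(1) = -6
Characteristic equation: x² + 3x - 28 = 0, which factors as (x - (-7))(x - (4)) = 0.
Roots r₁ = -7, r₂ = 4 (distinct).
General solution: x(n) = A·(-7)^n + B·(4)^n.
From x(0) = 7: A + B = 7.
From x(1) = -6: -7A + 4B = -6.
Solving: A = \frac{34}{11}, B = \frac{43}{11}.
So x(n) = \frac{34 \left(-7\right)^{n}}{11} + \frac{43 \cdot 4^{n}}{11}.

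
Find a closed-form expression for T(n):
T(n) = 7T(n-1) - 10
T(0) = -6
First-order linear non-homogeneous.
Homogeneous solution: T_h(n) = A·(7)^n.
Try constant particular solution T_p = K: K = 7K - 10 ⇒ K = \frac{5}{3}.
General: T(n) = A·(7)^n + \frac{5}{3}.
Apply T(0) = -6: A + \frac{5}{3} = -6 ⇒ A = - \frac{23}{3}.
So T(n) = \frac{5}{3} - \frac{23 \cdot 7^{n}}{3}.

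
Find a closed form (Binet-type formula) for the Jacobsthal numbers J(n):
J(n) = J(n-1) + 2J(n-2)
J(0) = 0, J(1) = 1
This is the Jacobsthal sequence.
Characteristic equation: x² - x - 2 = 0; roots r₁ = 2, r₂ = -1.
General: J(n) = A·r₁^n + B·r₂^n. Solving with J(0)=0, J(1)=1 gives A = \frac{1}{3}, B = - \frac{1}{3}.
So J(n) = - \frac{\left(-1\right)^{n}}{3} + \frac{2^{n}}{3}.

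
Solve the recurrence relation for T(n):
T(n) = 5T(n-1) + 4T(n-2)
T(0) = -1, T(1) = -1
Characteristic equation: x² - 5x - 4 = 0.
Discriminant Δ = (5)² + 4·(4) = 41.
Roots r₁,₂ = (5 ± √41)/2, so r₁ = \frac{5}{2} + \frac{\sqrt{41}}{2}, r₂ = \frac{5}{2} - \frac{\sqrt{41}}{2}.
General solution: T(n) = A·r₁^n + B·r₂^n.
From the initial conditions, A + B = -1 and r₁A + r₂B = -1.
Since r₁ - r₂ = √41: A = (-1 - (-1)r₂)/√41 = - \frac{1}{2} + \frac{3 \sqrt{41}}{82}, and B = -1 - A = - \frac{1}{2} - \frac{3 \sqrt{41}}{82}.
So T(n) = \left(- \frac{1}{2} + \frac{3 \sqrt{41}}{82}\right)\left(\frac{5}{2} + \frac{\sqrt{41}}{2}\right)^n + \left(- \frac{1}{2} - \frac{3 \sqrt{41}}{82}\right)\left(\frac{5}{2} - \frac{\sqrt{41}}{2}\right)^n.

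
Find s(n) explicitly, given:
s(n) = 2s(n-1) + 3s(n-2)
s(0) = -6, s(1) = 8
Characteristic equation: x² - 2x - 3 = 0, which factors as (x - (-1))(x - (3)) = 0.
Roots r₁ = -1, r₂ = 3 (distinct).
General solution: s(n) = A·(-1)^n + B·(3)^n.
From s(0) = -6: A + B = -6.
From s(1) = 8: -A + 3B = 8.
Solving: A = - \frac{13}{2}, B = \frac{1}{2}.
So s(n) = - \frac{13 \left(-1\right)^{n}}{2} + \frac{3^{n}}{2}.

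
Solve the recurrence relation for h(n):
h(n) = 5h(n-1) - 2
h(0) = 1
First-order linear non-homogeneous.
Homogeneous solution: h_h(n) = A·(5)^n.
Try constant particular solution h_p = K: K = 5K - 2 ⇒ K = \frac{1}{2}.
General: h(n) = A·(5)^n + \frac{1}{2}.
Apply h(0) = 1: A + \frac{1}{2} = 1 ⇒ A = \frac{1}{2}.
So h(n) = \frac{5^{n}}{2} + \frac{1}{2}.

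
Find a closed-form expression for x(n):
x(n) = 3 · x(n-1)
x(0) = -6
Pure geometric recurrence with ratio 3.
By induction x(n) = x(0) · (3)^n = - 6 \cdot 3^{n}.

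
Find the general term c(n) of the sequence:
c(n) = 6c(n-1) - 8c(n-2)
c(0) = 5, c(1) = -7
Characteristic equation: x² - 6x + 8 = 0, which factors as (x - (2))(x - (4)) = 0.
Roots r₁ = 2, r₂ = 4 (distinct).
General solution: c(n) = A·(2)^n + B·(4)^n.
From c(0) = 5: A + B = 5.
From c(1) = -7: 2A + 4B = -7.
Solving: A = \frac{27}{2}, B = - \frac{17}{2}.
So c(n) = \frac{27 \cdot 2^{n}}{2} - \frac{17 \cdot 4^{n}}{2}.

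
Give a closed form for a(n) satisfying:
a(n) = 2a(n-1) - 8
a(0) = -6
First-order linear non-homogeneous.
Homogeneous solution: a_h(n) = A·(2)^n.
Try constant particular solution a_p = K: K = 2K - 8 ⇒ K = 8.
General: a(n) = A·(2)^n + 8.
Apply a(0) = -6: A + 8 = -6 ⇒ A = -14.
So a(n) = 8 - 14 \cdot 2^{n}.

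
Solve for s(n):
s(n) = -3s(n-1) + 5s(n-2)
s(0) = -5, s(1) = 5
Characteristic equation: x² + 3x - 5 = 0.
Discriminant Δ = (-3)² + 4·(5) = 29.
Roots r₁,₂ = (-3 ± √29)/2, so r₁ = - \frac{3}{2} + \frac{\sqrt{29}}{2}, r₂ = - \frac{\sqrt{29}}{2} - \frac{3}{2}.
General solution: s(n) = A·r₁^n + B·r₂^n.
From the initial conditions, A + B = -5 and r₁A + r₂B = 5.
Since r₁ - r₂ = √29: A = (5 - (-5)r₂)/√29 = - \frac{5}{2} - \frac{5 \sqrt{29}}{58}, and B = -5 - A = - \frac{5}{2} + \frac{5 \sqrt{29}}{58}.
So s(n) = \left(- \frac{5}{2} - \frac{5 \sqrt{29}}{58}\right)\left(- \frac{3}{2} + \frac{\sqrt{29}}{2}\right)^n + \left(- \frac{5}{2} + \frac{5 \sqrt{29}}{58}\right)\left(- \frac{\sqrt{29}}{2} - \frac{3}{2}\right)^n.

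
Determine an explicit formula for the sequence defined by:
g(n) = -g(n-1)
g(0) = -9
This is a homogeneous first-order recurrence with ratio -1.
By induction g(n) = g(0) · (-1)^n = - 9 \left(-1\right)^{n}.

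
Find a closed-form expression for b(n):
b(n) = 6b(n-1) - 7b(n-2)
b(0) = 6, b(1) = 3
Characteristic equation: x² - 6x + 7 = 0.
Discriminant Δ = (6)² + 4·(-7) = 8.
Roots r₁,₂ = (6 ± √8)/2, so r₁ = \sqrt{2} + 3, r₂ = 3 - \sqrt{2}.
General solution: b(n) = A·r₁^n + B·r₂^n.
From the initial conditions, A + B = 6 and r₁A + r₂B = 3.
Since r₁ - r₂ = √8: A = (3 - (6)r₂)/√8 = 3 - \frac{15 \sqrt{2}}{4}, and B = 6 - A = 3 + \frac{15 \sqrt{2}}{4}.
So b(n) = \left(3 - \frac{15 \sqrt{2}}{4}\right)\left(\sqrt{2} + 3\right)^n + \left(3 + \frac{15 \sqrt{2}}{4}\right)\left(3 - \sqrt{2}\right)^n.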